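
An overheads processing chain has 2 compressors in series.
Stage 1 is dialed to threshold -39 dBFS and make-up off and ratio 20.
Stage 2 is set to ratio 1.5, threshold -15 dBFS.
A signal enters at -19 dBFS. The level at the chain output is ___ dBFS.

Stage 1: overshoot 20 dB → 20/20 = 1 dB → -38 dBFS.
Stage 2: -38 dBFS ≤ -15 dBFS, so stage 2 doesn't engage; output -38 dBFS.

-38 dBFS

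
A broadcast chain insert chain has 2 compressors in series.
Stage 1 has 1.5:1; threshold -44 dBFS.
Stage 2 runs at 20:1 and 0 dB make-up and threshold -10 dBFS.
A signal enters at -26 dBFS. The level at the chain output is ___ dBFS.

-32 dBFS

Stage 1: 18 dB above -44 dBFS, reduced 1.5:1 to 12 dB above → -32 dBFS.
Stage 2: below threshold (-32 ≤ -10); passes unchanged; output -32 dBFS.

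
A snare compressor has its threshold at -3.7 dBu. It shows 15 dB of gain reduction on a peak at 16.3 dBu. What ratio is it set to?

Input overshoot = 16.3 − (-3.7) = 20 dB.
Output overshoot = 20 − 15 = 5 dB.
Ratio = input overshoot / output overshoot = 20 / 5 = 4.

4:1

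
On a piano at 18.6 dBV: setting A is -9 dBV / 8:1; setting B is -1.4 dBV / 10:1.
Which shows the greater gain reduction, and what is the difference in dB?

A, by 6.15 dB

A: overshoot 27.6 dB → output overshoot 3.45 dB → GR 24.15 dB.
B: overshoot 20 dB → output overshoot 2 dB → GR 18 dB.
Difference: 6.15 dB in favour of A.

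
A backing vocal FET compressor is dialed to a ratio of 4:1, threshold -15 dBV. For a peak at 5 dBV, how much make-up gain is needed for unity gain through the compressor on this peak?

Overshoot 20 dB → 20/4 = 5 dB after compression, so the compressed level is -15 + 5 = -10 dBV.
Make-up = target − compressed = 5 − (-10) = 15 dB.

15 dB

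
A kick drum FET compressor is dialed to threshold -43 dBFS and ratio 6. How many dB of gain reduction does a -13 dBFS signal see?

The signal is 30 dB above threshold.
A 6:1 ratio leaves 5 dB of that excess.
GR = overshoot in − overshoot out = 30 − 5 = 25 dB.

25 dB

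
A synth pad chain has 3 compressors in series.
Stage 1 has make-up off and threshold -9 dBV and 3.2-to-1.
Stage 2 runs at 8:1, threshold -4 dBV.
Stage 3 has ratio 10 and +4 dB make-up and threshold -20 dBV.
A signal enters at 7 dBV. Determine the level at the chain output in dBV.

-14.4 dBV

Stage 1: 16 dB above -9 dBV, reduced 3.2:1 to 5 dB above → -4 dBV.
Stage 2: below threshold (-4 ≤ -4); passes unchanged; output -4 dBV.
Stage 3: -4 dBV is 16 dB over -20 dBV; at 10:1 that becomes 1.6 dB over, giving -18.4 dBV; +4 dB make-up → -14.4 dBV.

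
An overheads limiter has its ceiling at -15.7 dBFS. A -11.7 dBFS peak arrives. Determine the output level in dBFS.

A brickwall limiter is an ∞:1 compressor: any input above the ceiling is clamped to -15.7 dBFS.

-15.7 dBFS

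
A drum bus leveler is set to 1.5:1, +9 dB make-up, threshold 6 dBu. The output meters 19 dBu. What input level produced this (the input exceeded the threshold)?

Before make-up, the level was 19 − 9 = 10 dBu.
That's 4 dB above the 6 dBu threshold.
Undo the ratio: input overshoot = 4 × 1.5 = 6 dB, giving input = 12 dBu.

12 dBu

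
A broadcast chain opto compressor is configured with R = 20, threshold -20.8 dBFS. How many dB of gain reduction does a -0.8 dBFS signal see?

The signal is 20 dB above threshold.
After 20:1 compression the overshoot becomes 20/20 = 1 dB.
GR = overshoot in − overshoot out = 20 − 1 = 19 dB.

19 dB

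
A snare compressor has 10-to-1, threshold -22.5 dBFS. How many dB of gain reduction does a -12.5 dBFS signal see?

9 dB

The signal is 10 dB above threshold.
A 10:1 ratio leaves 1 dB of that excess.
GR = overshoot in − overshoot out = 10 − 1 = 9 dB.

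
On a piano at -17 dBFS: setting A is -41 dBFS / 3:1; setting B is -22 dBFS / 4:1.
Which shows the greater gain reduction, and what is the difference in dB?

A, by 12.25 dB

A: overshoot 24 dB → output overshoot 8 dB → GR 16 dB.
B: overshoot 5 dB → output overshoot 1.25 dB → GR 3.75 dB.
A reduces 12.25 dB more.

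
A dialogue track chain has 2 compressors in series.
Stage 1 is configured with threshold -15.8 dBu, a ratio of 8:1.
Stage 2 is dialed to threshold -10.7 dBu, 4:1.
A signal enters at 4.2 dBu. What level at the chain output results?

Stage 1: 4.2 dBu is 20 dB over -15.8 dBu; at 8:1 that becomes 2.5 dB over, giving -13.3 dBu.
Stage 2: -13.3 dBu is at or below the -10.7 dBu threshold — no compression; output -13.3 dBu.

-13.3 dBu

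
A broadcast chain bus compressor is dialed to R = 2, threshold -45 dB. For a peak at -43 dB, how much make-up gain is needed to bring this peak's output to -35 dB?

Overshoot 2 dB → 2/2 = 1 dB after compression, so the compressed level is -45 + 1 = -44 dB.
Make-up = target − compressed = -35 − (-44) = 9 dB.

9 dB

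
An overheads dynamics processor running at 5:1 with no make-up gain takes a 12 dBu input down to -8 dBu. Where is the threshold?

Gain reduction = 12 − (-8) = 20 dB; output overshoot = GR / (R − 1) = 20 / 4 = 5 dB.
Threshold = output − output overshoot = -8 − 5 = -13 dBu.

-13 dBu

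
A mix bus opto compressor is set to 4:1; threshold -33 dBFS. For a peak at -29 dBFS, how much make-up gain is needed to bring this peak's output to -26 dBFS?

The peak compresses to -33 + 4/4 = -32 dBFS.
To reach -26 dBFS requires -26 − (-32) = 6 dB of make-up.

6 dB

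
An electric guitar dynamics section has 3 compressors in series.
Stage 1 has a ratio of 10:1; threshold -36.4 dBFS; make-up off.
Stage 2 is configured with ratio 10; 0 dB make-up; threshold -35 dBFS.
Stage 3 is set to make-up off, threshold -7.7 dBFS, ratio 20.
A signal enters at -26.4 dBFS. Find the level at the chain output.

-35.4 dBFS

Stage 1: overshoot 10 dB → 10/10 = 1 dB → -35.4 dBFS.
Stage 2: -35.4 dBFS is at or below the -35 dBFS threshold — no compression; output -35.4 dBFS.
Stage 3: -35.4 dBFS ≤ -7.7 dBFS, so stage 3 doesn't engage; output -35.4 dBFS.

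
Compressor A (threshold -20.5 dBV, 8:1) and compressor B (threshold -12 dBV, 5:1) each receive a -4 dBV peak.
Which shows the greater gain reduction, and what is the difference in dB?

A, by 8.0375 dB

A: overshoot 16.5 dB → output overshoot 2.0625 dB → GR 14.4375 dB.
B: overshoot 8 dB → output overshoot 1.6 dB → GR 6.4 dB.
Difference: 8.0375 dB in favour of A.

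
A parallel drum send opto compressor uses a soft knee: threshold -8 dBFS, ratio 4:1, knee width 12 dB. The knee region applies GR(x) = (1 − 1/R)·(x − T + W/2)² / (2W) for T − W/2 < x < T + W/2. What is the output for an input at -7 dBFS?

-8.53125 dBFS

x − T + W/2 = -7 − (-8) + 6 = 7.
GR = (1 − 1/4) × 7² / 24 = 0.75 × 49 / 24 = 1.53125 dB.
Output = -7 − 1.53125 = -8.53125 dBFS.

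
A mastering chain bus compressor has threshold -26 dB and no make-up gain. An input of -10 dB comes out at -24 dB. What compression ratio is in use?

Input overshoot = -10 − (-26) = 16 dB; output overshoot = -24 − (-26) = 2 dB.
Ratio = 16 / 2 = 8.

8:1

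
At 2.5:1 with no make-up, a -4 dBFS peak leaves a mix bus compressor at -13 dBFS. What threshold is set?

-19 dBFS

Gain reduction = -4 − (-13) = 9 dB; output overshoot = GR / (R − 1) = 9 / 1.5 = 6 dB.
Threshold = output − output overshoot = -13 − 6 = -19 dBFS.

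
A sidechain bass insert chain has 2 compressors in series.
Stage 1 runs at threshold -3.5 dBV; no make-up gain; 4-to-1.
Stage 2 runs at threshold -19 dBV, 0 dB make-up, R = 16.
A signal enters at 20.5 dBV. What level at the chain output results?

Stage 1: 20.5 dBV is 24 dB over -3.5 dBV; at 4:1 that becomes 6 dB over, giving 2.5 dBV.
Stage 2: 2.5 dBV is 21.5 dB over -19 dBV; at 16:1 that becomes 1.34375 dB over, giving -17.65625 dBV.

-17.65625 dBV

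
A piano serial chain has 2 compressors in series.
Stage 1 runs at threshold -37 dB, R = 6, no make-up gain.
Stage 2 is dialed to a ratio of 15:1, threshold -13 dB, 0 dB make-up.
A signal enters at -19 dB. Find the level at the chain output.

Stage 1: -19 dB is 18 dB over -37 dB; at 6:1 that becomes 3 dB over, giving -34 dB.
Stage 2: -34 dB ≤ -13 dB, so stage 2 doesn't engage; output -34 dB.

-34 dB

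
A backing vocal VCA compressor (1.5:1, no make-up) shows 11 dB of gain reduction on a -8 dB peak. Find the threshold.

Gain reduction = -8 − (-19) = 11 dB; output overshoot = GR / (R − 1) = 11 / 0.5 = 22 dB.
Threshold = output − output overshoot = -19 − 22 = -41 dB.

-41 dB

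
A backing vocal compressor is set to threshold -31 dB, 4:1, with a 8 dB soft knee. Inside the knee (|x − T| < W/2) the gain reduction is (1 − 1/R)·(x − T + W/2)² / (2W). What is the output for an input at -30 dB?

-31.171875 dB

x − T + W/2 = -30 − (-31) + 4 = 5.
GR = (1 − 1/4) × 5² / 16 = 0.75 × 25 / 16 = 1.171875 dB.
Output = -30 − 1.171875 = -31.171875 dB.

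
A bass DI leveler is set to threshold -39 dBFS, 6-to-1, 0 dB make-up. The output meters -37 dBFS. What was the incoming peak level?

-27 dBFS

The compressed level sits -37 − (-39) = 2 dB over threshold.
Before 6:1 compression the overshoot was 2 × 6 = 12 dB, so input = -39 + 12 = -27 dBFS.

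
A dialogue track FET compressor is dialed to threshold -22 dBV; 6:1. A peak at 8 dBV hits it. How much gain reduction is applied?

25 dB

The signal is 30 dB above threshold.
At 6:1, output sits 30/6 = 5 dB above threshold.
So the signal is attenuated by 30 − 5 = 25 dB.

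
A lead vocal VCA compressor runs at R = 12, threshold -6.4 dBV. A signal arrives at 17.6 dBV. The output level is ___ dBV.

-4.4 dBV

17.6 dBV sits 24 dB over threshold.
12:1 compression reduces that to 24/12 = 2 dB over.
That puts the output at -4.4 dBV.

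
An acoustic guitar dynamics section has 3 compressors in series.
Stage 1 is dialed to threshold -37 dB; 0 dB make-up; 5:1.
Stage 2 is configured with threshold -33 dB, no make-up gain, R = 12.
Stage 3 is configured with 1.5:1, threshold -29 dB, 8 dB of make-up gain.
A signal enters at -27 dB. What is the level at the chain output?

Stage 1: 10 dB above -37 dB, reduced 5:1 to 2 dB above → -35 dB.
Stage 2: -35 dB ≤ -33 dB, so stage 2 doesn't engage; output -35 dB.
Stage 3: below threshold (-35 ≤ -29); passes unchanged; make-up brings it to -27 dB.

-27 dB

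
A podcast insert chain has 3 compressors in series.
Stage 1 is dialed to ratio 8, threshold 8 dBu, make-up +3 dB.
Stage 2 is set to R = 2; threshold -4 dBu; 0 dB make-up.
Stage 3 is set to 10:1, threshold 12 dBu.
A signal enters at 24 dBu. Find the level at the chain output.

Stage 1: 24 dBu is 16 dB over 8 dBu; at 8:1 that becomes 2 dB over, giving 10 dBu; +3 dB make-up → 13 dBu.
Stage 2: 17 dB above -4 dBu, reduced 2:1 to 8.5 dB above → 4.5 dBu.
Stage 3: 4.5 dBu is at or below the 12 dBu threshold — no compression; output 4.5 dBu.

4.5 dBu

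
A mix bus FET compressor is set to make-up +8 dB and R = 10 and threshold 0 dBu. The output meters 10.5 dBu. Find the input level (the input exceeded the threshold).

Remove make-up: 10.5 − 8 = 2.5 dBu.
Post-compression overshoot = 2.5 − 0 = 2.5 dB.
Before 10:1 compression the overshoot was 2.5 × 10 = 25 dB, so input = 0 + 25 = 25 dBu.

25 dBu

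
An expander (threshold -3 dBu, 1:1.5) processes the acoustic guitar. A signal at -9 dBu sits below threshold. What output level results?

Undershoot = (-3) − (-9) = 6 dB.
At 1:1.5, that expands to 9 dB under threshold.
Output = -3 − 9 = -12 dBu.

-12 dBu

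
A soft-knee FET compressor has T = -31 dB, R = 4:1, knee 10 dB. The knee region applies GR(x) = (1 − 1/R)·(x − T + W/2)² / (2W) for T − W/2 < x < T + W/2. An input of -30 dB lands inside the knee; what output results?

-31.35 dB

x − T + W/2 = -30 − (-31) + 5 = 6.
GR = (1 − 1/4) × 6² / 20 = 0.75 × 36 / 20 = 1.35 dB.
Output = -30 − 1.35 = -31.35 dB.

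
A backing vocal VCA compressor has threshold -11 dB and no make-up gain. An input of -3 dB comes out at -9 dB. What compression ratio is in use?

4:1

Input overshoot = -3 − (-11) = 8 dB; output overshoot = -9 − (-11) = 2 dB.
Ratio = 8 / 2 = 4.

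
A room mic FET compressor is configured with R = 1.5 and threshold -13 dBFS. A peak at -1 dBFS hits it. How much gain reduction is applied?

4 dB

Overshoot = -1 − (-13) = 12 dB.
At 1.5:1, output sits 12/1.5 = 8 dB above threshold.
So the signal is attenuated by 12 − 8 = 4 dB.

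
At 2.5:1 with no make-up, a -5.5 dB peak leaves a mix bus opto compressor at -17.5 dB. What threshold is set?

-25.5 dB

Let T be the threshold. Output overshoot = (input overshoot)/R, so -17.5 − T = (-5.5 − T)/2.5.
2.5·(-17.5 − T) = -5.5 − T → 1.5·T = -43.75 − (-5.5) = -38.25.
T = -38.25/1.5 = -25.5 dB.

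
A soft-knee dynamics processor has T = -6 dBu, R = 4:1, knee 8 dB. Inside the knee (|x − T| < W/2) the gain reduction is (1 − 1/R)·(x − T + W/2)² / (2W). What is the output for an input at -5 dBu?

x − T + W/2 = -5 − (-6) + 4 = 5.
GR = (1 − 1/4) × 5² / 16 = 0.75 × 25 / 16 = 1.171875 dB.
Output = -5 − 1.171875 = -6.171875 dBu.

-6.171875 dBu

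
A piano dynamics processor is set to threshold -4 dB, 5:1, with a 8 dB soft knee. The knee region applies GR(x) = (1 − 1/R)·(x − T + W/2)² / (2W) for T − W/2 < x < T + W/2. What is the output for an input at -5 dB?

-5.45 dB

x − T + W/2 = -5 − (-4) + 4 = 3.
GR = (1 − 1/5) × 3² / 16 = 0.8 × 9 / 16 = 0.45 dB.
Output = -5 − 0.45 = -5.45 dB.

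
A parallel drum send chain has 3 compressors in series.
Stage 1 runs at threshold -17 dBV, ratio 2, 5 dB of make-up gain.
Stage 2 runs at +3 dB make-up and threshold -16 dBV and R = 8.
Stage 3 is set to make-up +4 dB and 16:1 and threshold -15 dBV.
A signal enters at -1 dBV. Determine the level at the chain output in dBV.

-10.78125 dBV

Stage 1: -1 dBV is 16 dB over -17 dBV; at 2:1 that becomes 8 dB over, giving -9 dBV; +5 dB make-up → -4 dBV.
Stage 2: overshoot 12 dB → 12/8 = 1.5 dB → -14.5 dBV; +3 dB make-up → -11.5 dBV.
Stage 3: 3.5 dB above -15 dBV, reduced 16:1 to 0.21875 dB above → -14.78125 dBV; +4 dB make-up → -10.78125 dBV.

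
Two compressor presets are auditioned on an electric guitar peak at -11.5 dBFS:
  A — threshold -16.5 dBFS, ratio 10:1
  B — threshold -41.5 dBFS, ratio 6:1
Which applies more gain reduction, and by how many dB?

B, by 20.5 dB

A: 5 dB over, compressed to 0.5 dB over, so 4.5 dB of GR.
B: 30 dB over, compressed to 5 dB over, so 25 dB of GR.
Difference: 20.5 dB in favour of B.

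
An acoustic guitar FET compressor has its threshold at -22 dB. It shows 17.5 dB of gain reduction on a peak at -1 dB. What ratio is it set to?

6:1

Input overshoot = -1 − (-22) = 21 dB.
Output overshoot = 21 − 17.5 = 3.5 dB.
Ratio = input overshoot / output overshoot = 21 / 3.5 = 6.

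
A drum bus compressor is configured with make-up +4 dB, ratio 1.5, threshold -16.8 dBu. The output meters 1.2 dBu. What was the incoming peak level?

Before make-up, the level was 1.2 − 4 = -2.8 dBu.
The compressed level sits -2.8 − (-16.8) = 14 dB over threshold.
Undo the ratio: input overshoot = 14 × 1.5 = 21 dB, giving input = 4.2 dBu.

4.2 dBu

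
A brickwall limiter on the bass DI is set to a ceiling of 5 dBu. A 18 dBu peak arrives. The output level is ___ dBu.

5 dBu

The limiter clamps the peak to its 5 dBu ceiling.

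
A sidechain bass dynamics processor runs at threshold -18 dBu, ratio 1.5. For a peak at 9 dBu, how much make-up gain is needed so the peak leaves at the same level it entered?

9 dB

Without make-up, output = threshold + overshoot/1.5 = -18 + 18 = 0 dBu.
Gap to target: 9 dB.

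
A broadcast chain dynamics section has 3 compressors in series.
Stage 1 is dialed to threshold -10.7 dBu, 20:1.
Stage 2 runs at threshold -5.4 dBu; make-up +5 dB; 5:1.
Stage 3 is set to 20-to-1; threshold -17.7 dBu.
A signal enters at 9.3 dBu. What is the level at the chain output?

Stage 1: 20 dB above -10.7 dBu, reduced 20:1 to 1 dB above → -9.7 dBu.
Stage 2: -9.7 dBu is at or below the -5.4 dBu threshold — no compression; make-up brings it to -4.7 dBu.
Stage 3: -4.7 dBu is 13 dB over -17.7 dBu; at 20:1 that becomes 0.65 dB over, giving -17.05 dBu.

-17.05 dBu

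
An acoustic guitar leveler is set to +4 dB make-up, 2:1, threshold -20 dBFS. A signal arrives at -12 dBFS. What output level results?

-12 dBFS

-12 dBFS sits 8 dB over threshold.
2:1 compression reduces that to 8/2 = 4 dB over.
Output = -20 + 4 = -16 dBFS; make-up adds 4 dB, giving -12 dBFS.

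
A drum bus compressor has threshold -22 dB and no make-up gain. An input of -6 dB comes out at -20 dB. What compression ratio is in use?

Input overshoot = -6 − (-22) = 16 dB; output overshoot = -20 − (-22) = 2 dB.
Ratio = 16 / 2 = 8.

8:1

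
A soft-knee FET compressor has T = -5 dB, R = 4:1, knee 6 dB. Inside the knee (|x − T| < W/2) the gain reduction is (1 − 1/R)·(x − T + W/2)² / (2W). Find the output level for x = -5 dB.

x − T + W/2 = -5 − (-5) + 3 = 3.
GR = (1 − 1/4) × 3² / 12 = 0.75 × 9 / 12 = 0.5625 dB.
Output = -5 − 0.5625 = -5.5625 dB.

-5.5625 dB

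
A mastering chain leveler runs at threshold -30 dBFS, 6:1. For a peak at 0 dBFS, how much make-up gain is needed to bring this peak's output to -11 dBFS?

Overshoot 30 dB → 30/6 = 5 dB after compression, so the compressed level is -30 + 5 = -25 dBFS.
Make-up = target − compressed = -11 − (-25) = 14 dB.

14 dB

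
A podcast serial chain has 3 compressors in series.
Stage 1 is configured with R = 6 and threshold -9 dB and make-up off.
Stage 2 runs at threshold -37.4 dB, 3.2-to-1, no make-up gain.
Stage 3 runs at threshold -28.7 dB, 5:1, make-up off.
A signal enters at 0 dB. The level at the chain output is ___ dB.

Stage 1: 9 dB above -9 dB, reduced 6:1 to 1.5 dB above → -7.5 dB.
Stage 2: -7.5 dB is 29.9 dB over -37.4 dB; at 3.2:1 that becomes 9.34375 dB over, giving -28.05625 dB.
Stage 3: -28.05625 dB is 0.64375 dB over -28.7 dB; at 5:1 that becomes 0.12875 dB over, giving -28.57125 dB.

-28.57125 dB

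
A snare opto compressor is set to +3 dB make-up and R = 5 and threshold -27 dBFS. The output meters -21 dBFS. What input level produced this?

Stripping the +3 dB make-up gives -24 dBFS at the gain stage.
The compressed level sits -24 − (-27) = 3 dB over threshold.
Before 5:1 compression the overshoot was 3 × 5 = 15 dB, so input = -27 + 15 = -12 dBFS.

-12 dBFS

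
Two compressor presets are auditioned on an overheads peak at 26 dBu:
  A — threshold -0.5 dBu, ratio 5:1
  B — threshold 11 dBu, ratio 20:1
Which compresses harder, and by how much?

A, by 6.95 dB

A: GR = 26.5 − 26.5/5 = 21.2 dB.
B: GR = 15 − 15/20 = 14.25 dB.
A reduces 6.95 dB more.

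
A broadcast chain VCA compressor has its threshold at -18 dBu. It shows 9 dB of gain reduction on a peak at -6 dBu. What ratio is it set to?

Input overshoot = -6 − (-18) = 12 dB.
Output overshoot = 12 − 9 = 3 dB.
Ratio = input overshoot / output overshoot = 12 / 3 = 4.

4:1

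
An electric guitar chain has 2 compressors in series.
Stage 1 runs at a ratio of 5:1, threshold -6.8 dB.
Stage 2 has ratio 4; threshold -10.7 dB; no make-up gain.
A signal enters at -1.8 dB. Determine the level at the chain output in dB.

-9.475 dB

Stage 1: overshoot 5 dB → 5/5 = 1 dB → -5.8 dB.
Stage 2: -5.8 dB is 4.9 dB over -10.7 dB; at 4:1 that becomes 1.225 dB over, giving -9.475 dB.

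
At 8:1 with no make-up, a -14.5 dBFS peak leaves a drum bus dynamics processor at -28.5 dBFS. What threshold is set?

-30.5 dBFS

Gain reduction = -14.5 − (-28.5) = 14 dB; output overshoot = GR / (R − 1) = 14 / 7 = 2 dB.
Threshold = output − output overshoot = -28.5 − 2 = -30.5 dBFS.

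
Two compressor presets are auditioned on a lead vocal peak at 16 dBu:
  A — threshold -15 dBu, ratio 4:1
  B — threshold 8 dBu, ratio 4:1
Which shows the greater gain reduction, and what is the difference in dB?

A: 31 dB over, compressed to 7.75 dB over, so 23.25 dB of GR.
B: 8 dB over, compressed to 2 dB over, so 6 dB of GR.
A applies 17.25 dB more gain reduction.

A, by 17.25 dB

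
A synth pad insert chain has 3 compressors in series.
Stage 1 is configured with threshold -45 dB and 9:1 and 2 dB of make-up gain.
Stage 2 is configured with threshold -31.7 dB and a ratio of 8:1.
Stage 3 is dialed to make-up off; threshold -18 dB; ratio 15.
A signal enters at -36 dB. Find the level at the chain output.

-42 dB

Stage 1: -36 dB is 9 dB over -45 dB; at 9:1 that becomes 1 dB over, giving -44 dB; +2 dB make-up → -42 dB.
Stage 2: below threshold (-42 ≤ -31.7); passes unchanged; output -42 dB.
Stage 3: -42 dB is at or below the -18 dB threshold — no compression; output -42 dB.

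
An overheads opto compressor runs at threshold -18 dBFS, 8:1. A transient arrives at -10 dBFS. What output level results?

-17 dBFS

The input is 8 dB above the -18 dBFS threshold.
8:1 compression reduces that to 8/8 = 1 dB over.
Output = -18 + 1 = -17 dBFS.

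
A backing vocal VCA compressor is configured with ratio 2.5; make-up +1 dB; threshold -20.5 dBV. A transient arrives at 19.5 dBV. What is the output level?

Overshoot: 19.5 − (-20.5) = 40 dB.
At 2.5:1 the overshoot is divided by 2.5, leaving 16 dB above threshold.
So the level is -20.5 + 16 = -4.5 dBV; make-up adds 1 dB, giving -3.5 dBV.

-3.5 dBV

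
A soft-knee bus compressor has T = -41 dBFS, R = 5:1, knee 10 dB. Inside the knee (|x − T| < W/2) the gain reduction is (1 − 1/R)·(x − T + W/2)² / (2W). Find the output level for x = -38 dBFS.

-40.56 dBFS

x − T + W/2 = -38 − (-41) + 5 = 8.
GR = (1 − 1/5) × 8² / 20 = 0.8 × 64 / 20 = 2.56 dB.
Output = -38 − 2.56 = -40.56 dBFS.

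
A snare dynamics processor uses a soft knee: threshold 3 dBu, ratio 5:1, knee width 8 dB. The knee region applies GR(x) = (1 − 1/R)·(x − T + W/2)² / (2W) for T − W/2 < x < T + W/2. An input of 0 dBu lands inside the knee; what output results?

x − T + W/2 = 0 − 3 + 4 = 1.
GR = (1 − 1/5) × 1² / 16 = 0.8 × 1 / 16 = 0.05 dB.
Output = 0 − 0.05 = -0.05 dBu.

-0.05 dBu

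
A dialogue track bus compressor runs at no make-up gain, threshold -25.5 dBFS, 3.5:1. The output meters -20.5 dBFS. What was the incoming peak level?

The compressed level sits -20.5 − (-25.5) = 5 dB over threshold.
Input overshoot = R × output overshoot = 17.5 dB → input = -25.5 + 17.5 = -8 dBFS.

-8 dBFS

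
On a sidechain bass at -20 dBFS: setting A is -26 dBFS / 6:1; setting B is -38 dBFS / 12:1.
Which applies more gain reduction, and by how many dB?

B, by 11.5 dB

A: GR = 6 − 6/6 = 5 dB.
B: GR = 18 − 18/12 = 16.5 dB.
B applies 11.5 dB more gain reduction.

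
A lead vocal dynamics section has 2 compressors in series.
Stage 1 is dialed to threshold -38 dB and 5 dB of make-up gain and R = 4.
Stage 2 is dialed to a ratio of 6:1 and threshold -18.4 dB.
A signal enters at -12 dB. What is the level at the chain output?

-26.5 dB

Stage 1: overshoot 26 dB → 26/4 = 6.5 dB → -31.5 dB; +5 dB make-up → -26.5 dB.
Stage 2: -26.5 dB ≤ -18.4 dB, so stage 2 doesn't engage; output -26.5 dB.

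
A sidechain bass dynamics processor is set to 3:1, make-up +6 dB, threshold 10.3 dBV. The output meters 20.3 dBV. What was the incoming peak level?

Remove make-up: 20.3 − 6 = 14.3 dBV.
Post-compression overshoot = 14.3 − 10.3 = 4 dB.
Before 3:1 compression the overshoot was 4 × 3 = 12 dB, so input = 10.3 + 12 = 22.3 dBV.

22.3 dBV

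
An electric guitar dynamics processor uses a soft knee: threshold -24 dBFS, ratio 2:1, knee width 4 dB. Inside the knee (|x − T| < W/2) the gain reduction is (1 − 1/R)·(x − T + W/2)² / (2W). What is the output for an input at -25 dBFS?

-25.0625 dBFS

x − T + W/2 = -25 − (-24) + 2 = 1.
GR = (1 − 1/2) × 1² / 8 = 0.5 × 1 / 8 = 0.0625 dB.
Output = -25 − 0.0625 = -25.0625 dBFS.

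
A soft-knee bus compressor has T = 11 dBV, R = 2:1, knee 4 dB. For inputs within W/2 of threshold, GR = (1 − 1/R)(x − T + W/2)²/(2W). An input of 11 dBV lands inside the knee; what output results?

x − T + W/2 = 11 − 11 + 2 = 2.
GR = (1 − 1/2) × 2² / 8 = 0.5 × 4 / 8 = 0.25 dB.
Output = 11 − 0.25 = 10.75 dBV.

10.75 dBV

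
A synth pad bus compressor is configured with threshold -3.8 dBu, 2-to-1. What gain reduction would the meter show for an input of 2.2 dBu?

Overshoot = 2.2 − (-3.8) = 6 dB.
After 2:1 compression the overshoot becomes 6/2 = 3 dB.
Gain reduction = 6 − 3 = 3 dB.

3 dB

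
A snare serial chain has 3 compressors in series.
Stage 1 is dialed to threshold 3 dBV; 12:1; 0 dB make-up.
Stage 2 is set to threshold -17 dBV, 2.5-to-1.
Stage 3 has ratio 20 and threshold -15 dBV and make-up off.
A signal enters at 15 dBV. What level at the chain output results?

Stage 1: overshoot 12 dB → 12/12 = 1 dB → 4 dBV.
Stage 2: overshoot 21 dB → 21/2.5 = 8.4 dB → -8.6 dBV.
Stage 3: -8.6 dBV is 6.4 dB over -15 dBV; at 20:1 that becomes 0.32 dB over, giving -14.68 dBV.

-14.68 dBV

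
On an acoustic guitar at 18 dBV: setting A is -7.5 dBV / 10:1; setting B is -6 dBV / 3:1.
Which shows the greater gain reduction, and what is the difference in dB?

A: GR = 25.5 − 25.5/10 = 22.95 dB.
B: GR = 24 − 24/3 = 16 dB.
A reduces 6.95 dB more.

A, by 6.95 dB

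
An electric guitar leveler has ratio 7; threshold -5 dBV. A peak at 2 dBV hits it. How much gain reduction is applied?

The signal is 7 dB above threshold.
At 7:1, output sits 7/7 = 1 dB above threshold.
So the signal is attenuated by 7 − 1 = 6 dB.

6 dB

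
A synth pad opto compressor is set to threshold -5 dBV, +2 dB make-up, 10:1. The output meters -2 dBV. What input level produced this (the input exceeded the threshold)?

5 dBV

Before make-up, the level was -2 − 2 = -4 dBV.
That's 1 dB above the -5 dBV threshold.
Input overshoot = R × output overshoot = 10 dB → input = -5 + 10 = 5 dBV.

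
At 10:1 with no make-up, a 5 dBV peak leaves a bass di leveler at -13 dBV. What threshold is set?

Gain reduction = 5 − (-13) = 18 dB; output overshoot = GR / (R − 1) = 18 / 9 = 2 dB.
Threshold = output − output overshoot = -13 − 2 = -15 dBV.

-15 dBV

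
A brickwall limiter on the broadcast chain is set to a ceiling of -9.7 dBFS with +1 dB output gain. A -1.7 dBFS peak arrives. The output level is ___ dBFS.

The limiter clamps the peak to its -9.7 dBFS ceiling.
Output gain then adds 1 dB: -9.7 + 1 = -8.7 dBFS.

-8.7 dBFS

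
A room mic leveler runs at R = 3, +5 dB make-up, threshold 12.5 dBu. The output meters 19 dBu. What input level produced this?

17 dBu

Remove make-up: 19 − 5 = 14 dBu.
The compressed level sits 14 − 12.5 = 1.5 dB over threshold.
Undo the ratio: input overshoot = 1.5 × 3 = 4.5 dB, giving input = 17 dBu.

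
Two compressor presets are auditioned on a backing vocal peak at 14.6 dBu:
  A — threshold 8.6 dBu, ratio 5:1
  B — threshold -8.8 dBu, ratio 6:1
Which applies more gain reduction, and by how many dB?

B, by 14.7 dB

A: 6 dB over, compressed to 1.2 dB over, so 4.8 dB of GR.
B: 23.4 dB over, compressed to 3.9 dB over, so 19.5 dB of GR.
Difference: 14.7 dB in favour of B.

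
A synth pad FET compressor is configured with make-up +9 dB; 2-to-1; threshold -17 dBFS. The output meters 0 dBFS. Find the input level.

-1 dBFS

Remove make-up: 0 − 9 = -9 dBFS.
That's 8 dB above the -17 dBFS threshold.
Input overshoot = R × output overshoot = 16 dB → input = -17 + 16 = -1 dBFS.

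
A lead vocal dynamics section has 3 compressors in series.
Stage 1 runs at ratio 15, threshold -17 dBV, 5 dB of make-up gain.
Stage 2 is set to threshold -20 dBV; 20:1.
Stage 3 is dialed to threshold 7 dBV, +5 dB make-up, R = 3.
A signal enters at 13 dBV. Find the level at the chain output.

Stage 1: 30 dB above -17 dBV, reduced 15:1 to 2 dB above → -15 dBV; +5 dB make-up → -10 dBV.
Stage 2: 10 dB above -20 dBV, reduced 20:1 to 0.5 dB above → -19.5 dBV.
Stage 3: -19.5 dBV is at or below the 7 dBV threshold — no compression; make-up brings it to -14.5 dBV.

-14.5 dBV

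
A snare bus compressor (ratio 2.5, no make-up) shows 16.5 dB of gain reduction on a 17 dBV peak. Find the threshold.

Gain reduction = 17 − 0.5 = 16.5 dB; output overshoot = GR / (R − 1) = 16.5 / 1.5 = 11 dB.
Threshold = output − output overshoot = 0.5 − 11 = -10.5 dBV.

-10.5 dBV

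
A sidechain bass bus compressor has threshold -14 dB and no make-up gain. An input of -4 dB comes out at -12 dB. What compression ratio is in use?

5:1

Input overshoot = -4 − (-14) = 10 dB; output overshoot = -12 − (-14) = 2 dB.
Ratio = 10 / 2 = 5.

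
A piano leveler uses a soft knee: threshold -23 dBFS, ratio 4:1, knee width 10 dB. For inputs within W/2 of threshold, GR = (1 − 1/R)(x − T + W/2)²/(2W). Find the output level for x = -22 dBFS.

x − T + W/2 = -22 − (-23) + 5 = 6.
GR = (1 − 1/4) × 6² / 20 = 0.75 × 36 / 20 = 1.35 dB.
Output = -22 − 1.35 = -23.35 dBFS.

-23.35 dBFS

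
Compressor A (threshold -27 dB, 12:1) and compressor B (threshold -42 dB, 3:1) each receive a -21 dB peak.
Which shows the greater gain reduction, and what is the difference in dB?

B, by 8.5 dB

A: GR = 6 − 6/12 = 5.5 dB.
B: GR = 21 − 21/3 = 14 dB.
B reduces 8.5 dB more.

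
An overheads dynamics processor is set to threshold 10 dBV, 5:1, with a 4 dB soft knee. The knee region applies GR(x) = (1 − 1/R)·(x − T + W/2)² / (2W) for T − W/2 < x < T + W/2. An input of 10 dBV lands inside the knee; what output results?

x − T + W/2 = 10 − 10 + 2 = 2.
GR = (1 − 1/5) × 2² / 8 = 0.8 × 4 / 8 = 0.4 dB.
Output = 10 − 0.4 = 9.6 dBV.

9.6 dBV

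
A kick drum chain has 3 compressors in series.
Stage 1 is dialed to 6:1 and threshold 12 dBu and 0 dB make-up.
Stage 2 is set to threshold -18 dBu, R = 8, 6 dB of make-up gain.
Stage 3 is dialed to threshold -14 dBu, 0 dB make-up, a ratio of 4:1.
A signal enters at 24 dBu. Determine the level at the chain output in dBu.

Stage 1: 24 dBu is 12 dB over 12 dBu; at 6:1 that becomes 2 dB over, giving 14 dBu.
Stage 2: overshoot 32 dB → 32/8 = 4 dB → -14 dBu; +6 dB make-up → -8 dBu.
Stage 3: overshoot 6 dB → 6/4 = 1.5 dB → -12.5 dBu.

-12.5 dBu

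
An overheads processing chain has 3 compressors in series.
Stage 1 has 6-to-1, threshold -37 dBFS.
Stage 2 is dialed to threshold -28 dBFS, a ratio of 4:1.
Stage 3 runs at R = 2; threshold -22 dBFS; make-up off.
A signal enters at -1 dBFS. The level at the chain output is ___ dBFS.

-31 dBFS

Stage 1: overshoot 36 dB → 36/6 = 6 dB → -31 dBFS.
Stage 2: -31 dBFS ≤ -28 dBFS, so stage 2 doesn't engage; output -31 dBFS.
Stage 3: -31 dBFS ≤ -22 dBFS, so stage 3 doesn't engage; output -31 dBFS.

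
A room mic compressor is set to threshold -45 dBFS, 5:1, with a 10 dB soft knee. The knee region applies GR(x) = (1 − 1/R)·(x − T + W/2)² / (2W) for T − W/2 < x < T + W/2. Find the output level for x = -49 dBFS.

x − T + W/2 = -49 − (-45) + 5 = 1.
GR = (1 − 1/5) × 1² / 20 = 0.8 × 1 / 20 = 0.04 dB.
Output = -49 − 0.04 = -49.04 dBFS.

-49.04 dBFS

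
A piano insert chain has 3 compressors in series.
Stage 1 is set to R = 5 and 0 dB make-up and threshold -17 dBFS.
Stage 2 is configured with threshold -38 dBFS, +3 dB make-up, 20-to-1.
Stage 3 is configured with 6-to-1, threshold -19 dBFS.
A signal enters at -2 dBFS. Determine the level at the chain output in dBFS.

Stage 1: 15 dB above -17 dBFS, reduced 5:1 to 3 dB above → -14 dBFS.
Stage 2: overshoot 24 dB → 24/20 = 1.2 dB → -36.8 dBFS; +3 dB make-up → -33.8 dBFS.
Stage 3: -33.8 dBFS is at or below the -19 dBFS threshold — no compression; output -33.8 dBFS.

-33.8 dBFS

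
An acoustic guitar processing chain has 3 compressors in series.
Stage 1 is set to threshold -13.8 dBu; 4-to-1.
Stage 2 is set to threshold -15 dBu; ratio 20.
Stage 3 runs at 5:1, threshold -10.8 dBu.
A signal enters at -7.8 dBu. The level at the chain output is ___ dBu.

Stage 1: -7.8 dBu is 6 dB over -13.8 dBu; at 4:1 that becomes 1.5 dB over, giving -12.3 dBu.
Stage 2: -12.3 dBu is 2.7 dB over -15 dBu; at 20:1 that becomes 0.135 dB over, giving -14.865 dBu.
Stage 3: -14.865 dBu ≤ -10.8 dBu, so stage 3 doesn't engage; output -14.865 dBu.

-14.865 dBu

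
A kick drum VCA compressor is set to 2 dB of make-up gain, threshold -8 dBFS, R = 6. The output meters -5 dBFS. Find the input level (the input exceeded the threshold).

-2 dBFS

Remove make-up: -5 − 2 = -7 dBFS.
That's 1 dB above the -8 dBFS threshold.
Undo the ratio: input overshoot = 1 × 6 = 6 dB, giving input = -2 dBFS.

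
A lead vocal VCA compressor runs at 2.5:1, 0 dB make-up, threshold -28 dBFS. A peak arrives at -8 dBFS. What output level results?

-20 dBFS

The input is 20 dB above the -28 dBFS threshold.
At 2.5:1 the overshoot is divided by 2.5, leaving 8 dB above threshold.
So the level is -28 + 8 = -20 dBFS.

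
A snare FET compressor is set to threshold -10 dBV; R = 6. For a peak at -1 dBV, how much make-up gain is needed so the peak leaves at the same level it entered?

Overshoot 9 dB → 9/6 = 1.5 dB after compression, so the compressed level is -10 + 1.5 = -8.5 dBV.
Make-up = target − compressed = -1 − (-8.5) = 7.5 dB.

7.5 dB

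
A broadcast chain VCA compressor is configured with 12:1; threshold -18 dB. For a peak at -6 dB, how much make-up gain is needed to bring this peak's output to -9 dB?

Overshoot 12 dB → 12/12 = 1 dB after compression, so the compressed level is -18 + 1 = -17 dB.
Make-up = target − compressed = -9 − (-17) = 8 dB.

8 dB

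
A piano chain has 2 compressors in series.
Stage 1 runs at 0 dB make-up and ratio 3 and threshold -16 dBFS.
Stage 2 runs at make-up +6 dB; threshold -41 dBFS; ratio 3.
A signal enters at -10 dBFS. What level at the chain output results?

Stage 1: overshoot 6 dB → 6/3 = 2 dB → -14 dBFS.
Stage 2: overshoot 27 dB → 27/3 = 9 dB → -32 dBFS; +6 dB make-up → -26 dBFS.

-26 dBFS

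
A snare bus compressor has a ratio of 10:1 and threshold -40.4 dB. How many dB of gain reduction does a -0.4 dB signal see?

36 dB

Overshoot = -0.4 − (-40.4) = 40 dB.
After 10:1 compression the overshoot becomes 40/10 = 4 dB.
So the signal is attenuated by 40 − 4 = 36 dB.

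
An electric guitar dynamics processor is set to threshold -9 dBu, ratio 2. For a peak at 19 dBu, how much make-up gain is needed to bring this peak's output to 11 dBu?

6 dB

Overshoot 28 dB → 28/2 = 14 dB after compression, so the compressed level is -9 + 14 = 5 dBu.
Make-up = target − compressed = 11 − 5 = 6 dB.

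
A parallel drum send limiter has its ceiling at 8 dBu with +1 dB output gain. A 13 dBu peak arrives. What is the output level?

The limiter clamps the peak to its 8 dBu ceiling.
Output gain then adds 1 dB: 8 + 1 = 9 dBu.

9 dBu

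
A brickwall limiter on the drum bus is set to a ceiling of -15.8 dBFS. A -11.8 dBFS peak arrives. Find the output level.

-15.8 dBFS

A brickwall limiter is an ∞:1 compressor: any input above the ceiling is clamped to -15.8 dBFS.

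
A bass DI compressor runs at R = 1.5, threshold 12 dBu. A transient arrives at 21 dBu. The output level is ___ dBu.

18 dBu

21 dBu sits 9 dB over threshold.
At 1.5:1 the overshoot is divided by 1.5, leaving 6 dB above threshold.
Output = 12 + 6 = 18 dBu.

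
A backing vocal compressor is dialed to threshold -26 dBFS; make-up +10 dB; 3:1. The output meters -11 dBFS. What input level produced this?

-11 dBFS

Remove make-up: -11 − 10 = -21 dBFS.
Post-compression overshoot = -21 − (-26) = 5 dB.
Undo the ratio: input overshoot = 5 × 3 = 15 dB, giving input = -11 dBFS.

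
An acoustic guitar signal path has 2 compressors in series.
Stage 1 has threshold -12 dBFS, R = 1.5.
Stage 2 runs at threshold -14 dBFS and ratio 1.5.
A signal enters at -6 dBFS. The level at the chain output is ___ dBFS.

-10 dBFS

Stage 1: -6 dBFS is 6 dB over -12 dBFS; at 1.5:1 that becomes 4 dB over, giving -8 dBFS.
Stage 2: overshoot 6 dB → 6/1.5 = 4 dB → -10 dBFS.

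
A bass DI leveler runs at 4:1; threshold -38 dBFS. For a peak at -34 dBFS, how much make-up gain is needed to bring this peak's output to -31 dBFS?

6 dB

Overshoot 4 dB → 4/4 = 1 dB after compression, so the compressed level is -38 + 1 = -37 dBFS.
Make-up = target − compressed = -31 − (-37) = 6 dB.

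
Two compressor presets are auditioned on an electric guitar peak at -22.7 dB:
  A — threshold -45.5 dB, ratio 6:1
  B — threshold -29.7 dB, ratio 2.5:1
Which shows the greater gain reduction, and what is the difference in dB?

A: overshoot 22.8 dB → output overshoot 3.8 dB → GR 19 dB.
B: overshoot 7 dB → output overshoot 2.8 dB → GR 4.2 dB.
A applies 14.8 dB more gain reduction.

A, by 14.8 dB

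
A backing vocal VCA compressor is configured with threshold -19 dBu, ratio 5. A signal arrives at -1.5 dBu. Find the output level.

-15.5 dBu

The input is 17.5 dB above the -19 dBu threshold.
5:1 compression reduces that to 17.5/5 = 3.5 dB over.
So the level is -19 + 3.5 = -15.5 dBu.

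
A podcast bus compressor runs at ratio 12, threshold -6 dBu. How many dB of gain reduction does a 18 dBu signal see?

18 dBu exceeds the threshold by 24 dB.
A 12:1 ratio leaves 2 dB of that excess.
GR = overshoot in − overshoot out = 24 − 2 = 22 dB.

22 dB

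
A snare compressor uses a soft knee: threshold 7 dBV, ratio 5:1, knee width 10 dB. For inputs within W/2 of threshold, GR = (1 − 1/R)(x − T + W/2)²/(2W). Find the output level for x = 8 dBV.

6.56 dBV

x − T + W/2 = 8 − 7 + 5 = 6.
GR = (1 − 1/5) × 6² / 20 = 0.8 × 36 / 20 = 1.44 dB.
Output = 8 − 1.44 = 6.56 dBV.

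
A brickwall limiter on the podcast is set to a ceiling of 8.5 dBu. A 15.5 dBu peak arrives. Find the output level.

8.5 dBu

A brickwall limiter is an ∞:1 compressor: any input above the ceiling is clamped to 8.5 dBu.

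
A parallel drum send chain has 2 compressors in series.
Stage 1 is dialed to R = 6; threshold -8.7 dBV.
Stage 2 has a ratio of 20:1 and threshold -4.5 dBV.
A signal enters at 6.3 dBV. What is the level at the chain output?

Stage 1: 6.3 dBV is 15 dB over -8.7 dBV; at 6:1 that becomes 2.5 dB over, giving -6.2 dBV.
Stage 2: below threshold (-6.2 ≤ -4.5); passes unchanged; output -6.2 dBV.

-6.2 dBV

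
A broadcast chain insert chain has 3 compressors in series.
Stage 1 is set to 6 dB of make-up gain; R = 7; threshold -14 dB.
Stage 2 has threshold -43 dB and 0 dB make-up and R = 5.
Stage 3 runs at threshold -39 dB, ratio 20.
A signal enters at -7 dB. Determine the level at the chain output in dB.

-38.84 dB

Stage 1: -7 dB is 7 dB over -14 dB; at 7:1 that becomes 1 dB over, giving -13 dB; +6 dB make-up → -7 dB.
Stage 2: overshoot 36 dB → 36/5 = 7.2 dB → -35.8 dB.
Stage 3: 3.2 dB above -39 dB, reduced 20:1 to 0.16 dB above → -38.84 dB.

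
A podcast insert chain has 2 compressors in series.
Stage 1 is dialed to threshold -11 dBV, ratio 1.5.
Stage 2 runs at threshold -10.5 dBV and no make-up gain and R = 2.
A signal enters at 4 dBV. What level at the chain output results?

Stage 1: 15 dB above -11 dBV, reduced 1.5:1 to 10 dB above → -1 dBV.
Stage 2: -1 dBV is 9.5 dB over -10.5 dBV; at 2:1 that becomes 4.75 dB over, giving -5.75 dBV.

-5.75 dBV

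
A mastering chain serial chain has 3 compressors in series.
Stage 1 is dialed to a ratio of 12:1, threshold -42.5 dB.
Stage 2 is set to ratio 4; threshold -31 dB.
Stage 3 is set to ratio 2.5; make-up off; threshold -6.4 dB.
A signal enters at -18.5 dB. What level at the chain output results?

Stage 1: -18.5 dB is 24 dB over -42.5 dB; at 12:1 that becomes 2 dB over, giving -40.5 dB.
Stage 2: -40.5 dB is at or below the -31 dB threshold — no compression; output -40.5 dB.
Stage 3: -40.5 dB ≤ -6.4 dB, so stage 3 doesn't engage; output -40.5 dB.

-40.5 dB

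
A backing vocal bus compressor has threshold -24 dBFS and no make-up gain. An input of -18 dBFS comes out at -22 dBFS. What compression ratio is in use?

3:1

Input overshoot = -18 − (-24) = 6 dB; output overshoot = -22 − (-24) = 2 dB.
Ratio = 6 / 2 = 3.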